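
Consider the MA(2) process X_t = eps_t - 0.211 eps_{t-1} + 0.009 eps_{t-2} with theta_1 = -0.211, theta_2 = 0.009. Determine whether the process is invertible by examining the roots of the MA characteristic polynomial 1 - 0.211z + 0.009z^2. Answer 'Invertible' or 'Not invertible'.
\text{Invertible}

The MA(q) characteristic polynomial is P(z) = 1 - 0.211z + 0.009z^2.
Invertibility requires all roots to lie outside the unit circle, i.e. |z| > 1 for every root.
Set 1 + (-0.211) z + (0.009) z^2 = 0, i.e. a z^2 + b z + c = 0 with a = 0.009, b = -0.211, c = 1.
Discriminant D = b^2 - 4ac = (-0.211)^2 - 4*(0.009)*1 = 0.044521 - (0.036) = 0.008521.
D >= 0, so the roots are real: z = (-b +/- sqrt(D)) / (2a) = (0.211 +/- 0.092309) / (0.018).
  z_1 = (0.211 + 0.092309) / (0.018) = 16.8505,   |z_1| = 16.8505.
  z_2 = (0.211 - 0.092309) / (0.018) = 6.5939,   |z_2| = 6.5939.
Moduli of all roots: 16.8505, 6.5939.
All moduli strictly greater than 1? Yes.
Verdict: Invertible.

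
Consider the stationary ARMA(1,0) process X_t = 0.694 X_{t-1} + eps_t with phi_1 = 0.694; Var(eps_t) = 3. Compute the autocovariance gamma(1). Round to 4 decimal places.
\gamma(1) = 4.0165

Multiply the model equation by X_{t-k} and take expectations. With theta_0 = psi_0 = 1 and psi_j the MA(infinity) weights, this gives
  gamma(k) - sum_i phi_i gamma(k-i) = c_k,
  c_k = sigma^2 * sum_{j=k..q} theta_j psi_{j-k}   (c_k = 0 for k > q),
using gamma(-m) = gamma(m).
Pure AR (q = 0): c_0 = sigma^2 = 3, c_k = 0 for k >= 1.
Equations for k = 0 and k = 1 (AR order 1):
  gamma(0) = phi_1 gamma(1) + c_0
  gamma(1) = phi_1 gamma(0) + c_1
Substituting the second into the first: gamma(0) (1 - phi_1^2) = c_0 + phi_1 c_1, so
  gamma(0) = c_0 / (1 - phi_1^2) = 3 / (1 - (0.694)^2) = 3 / 0.518364 = 5.787439.
  gamma(1) = phi_1 gamma(0) = (0.694)(5.787439) = 4.016483.
Therefore gamma(1) = 4.0165 (to 4 decimal places).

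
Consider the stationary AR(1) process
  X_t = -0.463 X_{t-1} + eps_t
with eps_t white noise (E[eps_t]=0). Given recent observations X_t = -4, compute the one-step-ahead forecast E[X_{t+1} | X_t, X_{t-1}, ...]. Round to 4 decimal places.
E[X_{t+1} \mid \mathcal F_t] = 1.8520

For an AR(p) model X_t = c + sum_i phi_i X_{t-i} + eps_t, the
one-step-ahead conditional mean is
  E[X_{t+1} | X_t, ...] = c + sum_i phi_i X_{t+1-i}.
Substitute known values:
  E[X_{t+1} | ...] = (-0.463) * (-4)
                   = 1.8520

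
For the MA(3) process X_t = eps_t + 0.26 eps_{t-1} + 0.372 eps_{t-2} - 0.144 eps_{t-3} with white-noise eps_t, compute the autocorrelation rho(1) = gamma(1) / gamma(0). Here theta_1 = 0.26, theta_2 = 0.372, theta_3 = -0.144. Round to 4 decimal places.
\rho(1) = 0.2471

For an MA(q) process with theta_0 = 1, the autocovariance is
  gamma(k) = sigma^2 * sum_{i=0..q-k} theta_i * theta_{i+k},
and rho(k) = gamma(k) / gamma(0). Sigma^2 cancels.
  numerator   = (1)*(0.26) + (0.26)*(0.372) + (0.372)*(-0.144) = 0.303152.
  denominator = (1)^2 + (0.26)^2 + (0.372)^2 + (-0.144)^2 = 1.22672.
  rho(1) = 0.303152 / 1.22672 = 0.2471.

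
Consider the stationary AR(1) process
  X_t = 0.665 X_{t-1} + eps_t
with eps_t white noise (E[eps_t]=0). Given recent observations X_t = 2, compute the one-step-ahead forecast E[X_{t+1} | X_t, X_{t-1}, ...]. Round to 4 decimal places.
E[X_{t+1} \mid \mathcal F_t] = 1.3300

For an AR(p) model X_t = c + sum_i phi_i X_{t-i} + eps_t, the
one-step-ahead conditional mean is
  E[X_{t+1} | X_t, ...] = c + sum_i phi_i X_{t+1-i}.
Substitute known values:
  E[X_{t+1} | ...] = (0.665) * (2)
                   = 1.3300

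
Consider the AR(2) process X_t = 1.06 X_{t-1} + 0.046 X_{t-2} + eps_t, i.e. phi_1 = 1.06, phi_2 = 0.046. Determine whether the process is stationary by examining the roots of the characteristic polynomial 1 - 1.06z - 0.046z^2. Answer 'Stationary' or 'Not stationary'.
\text{Not stationary}

The AR(p) characteristic polynomial is P(z) = 1 - 1.06z - 0.046z^2.
Stationarity requires all roots to lie outside the unit circle, i.e. |z| > 1 for every root.
Set 1 + (-1.06) z + (-0.046) z^2 = 0, i.e. a z^2 + b z + c = 0 with a = -0.046, b = -1.06, c = 1.
Discriminant D = b^2 - 4ac = (-1.06)^2 - 4*(-0.046)*1 = 1.1236 - (-0.184) = 1.3076.
D >= 0, so the roots are real: z = (-b +/- sqrt(D)) / (2a) = (1.06 +/- 1.143503) / (-0.092).
  z_1 = (1.06 + 1.143503) / (-0.092) = -23.9511,   |z_1| = 23.9511.
  z_2 = (1.06 - 1.143503) / (-0.092) = 0.9076,   |z_2| = 0.9076.
Moduli of all roots: 23.9511, 0.9076.
All moduli strictly greater than 1? No.
Verdict: Not stationary.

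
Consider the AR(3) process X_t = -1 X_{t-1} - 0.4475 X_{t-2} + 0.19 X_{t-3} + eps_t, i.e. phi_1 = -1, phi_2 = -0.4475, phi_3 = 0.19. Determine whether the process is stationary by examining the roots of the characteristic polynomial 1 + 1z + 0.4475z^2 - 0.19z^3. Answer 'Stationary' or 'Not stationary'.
\text{Stationary}

The AR(p) characteristic polynomial is P(z) = 1 + 1z + 0.4475z^2 - 0.19z^3.
Stationarity requires all roots to lie outside the unit circle, i.e. |z| > 1 for every root.
Degree 3: look for a simple real root z0 first, then factor out (1 - z/z0) and solve the remaining quadratic.
Testing z0 = 4: P(4) = 1 + (1)(4) + (0.4475)(4)^2 + (-0.19)(4)^3
  = 1 + (4) + (7.16) + (-12.16) = 0.  So z_0 = 4 is a root, |z_0| = 4.
Divide out the factor (1 - 0.25 z) = (1 - z/z0) (since 1/z0 = 0.25):
  P(z) = (1 - 0.25 z)(1 + (1.25) z + (0.76) z^2)
  [check: z-coef 1.25 - (0.25) = 1; z^2-coef 0.76 - (0.25)(1.25) = 0.4475; z^3-coef -(0.25)(0.76) = -0.19.]
Remaining roots from the quadratic factor 1 + (1.25) z + (0.76) z^2:
  Set 1 + (1.25) z + (0.76) z^2 = 0, i.e. a z^2 + b z + c = 0 with a = 0.76, b = 1.25, c = 1.
  Discriminant D = b^2 - 4ac = (1.25)^2 - 4*(0.76)*1 = 1.5625 - (3.04) = -1.4775.
  D < 0, so the roots are the complex-conjugate pair z = (-b +/- i sqrt(-D)) / (2a) = -0.8224 +/- 0.7997i.
  For a conjugate pair |z|^2 = z * conj(z) = (product of roots) = c/a = 1/(0.76) = 1.315789, so |z| = sqrt(1.315789) = 1.1471 for both roots.
Moduli of all roots: 4.0000, 1.1471, 1.1471.
All moduli strictly greater than 1? Yes.
Verdict: Stationary.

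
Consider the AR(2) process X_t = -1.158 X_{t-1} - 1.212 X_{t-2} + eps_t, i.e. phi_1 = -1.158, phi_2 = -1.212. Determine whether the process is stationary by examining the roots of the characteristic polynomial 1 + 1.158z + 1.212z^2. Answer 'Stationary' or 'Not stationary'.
\text{Not stationary}

The AR(p) characteristic polynomial is P(z) = 1 + 1.158z + 1.212z^2.
Stationarity requires all roots to lie outside the unit circle, i.e. |z| > 1 for every root.
Set 1 + (1.158) z + (1.212) z^2 = 0, i.e. a z^2 + b z + c = 0 with a = 1.212, b = 1.158, c = 1.
Discriminant D = b^2 - 4ac = (1.158)^2 - 4*(1.212)*1 = 1.340964 - (4.848) = -3.507036.
D < 0, so the roots are the complex-conjugate pair z = (-b +/- i sqrt(-D)) / (2a) = -0.4777 +/- 0.7726i.
For a conjugate pair |z|^2 = z * conj(z) = (product of roots) = c/a = 1/(1.212) = 0.825083, so |z| = sqrt(0.825083) = 0.9083 for both roots.
Moduli of all roots: 0.9083, 0.9083.
All moduli strictly greater than 1? No.
Verdict: Not stationary.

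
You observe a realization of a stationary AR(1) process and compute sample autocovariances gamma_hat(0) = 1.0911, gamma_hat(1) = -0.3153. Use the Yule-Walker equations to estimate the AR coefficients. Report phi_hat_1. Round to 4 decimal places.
\hat\phi_{1} = -0.2890

The Yule-Walker equations for an AR(p) process read, in matrix form,
  Gamma_p phi = r_p,   with   (Gamma_p)_{ij} = gamma(|i - j|),
                       (r_p)_i = gamma(i),   i,j = 1..p.
Substitute the sample gammas (Toeplitz matrix and right-hand side of size 1):
  Gamma_p = [[1.0911]]
  r_p     = [-0.3153]
With p = 1 this is the single equation gamma(0) phi_1 = gamma(1):
  phi_hat_1 = gamma(1) / gamma(0) = -0.3153 / 1.0911 = -0.2890.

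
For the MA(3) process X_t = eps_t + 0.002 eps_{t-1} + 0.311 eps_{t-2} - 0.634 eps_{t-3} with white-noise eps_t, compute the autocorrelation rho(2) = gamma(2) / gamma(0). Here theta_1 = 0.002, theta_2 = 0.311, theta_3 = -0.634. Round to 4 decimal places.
\rho(2) = 0.2067

For an MA(q) process with theta_0 = 1, the autocovariance is
  gamma(k) = sigma^2 * sum_{i=0..q-k} theta_i * theta_{i+k},
and rho(k) = gamma(k) / gamma(0). Sigma^2 cancels.
  numerator   = (1)*(0.311) + (0.002)*(-0.634) = 0.309732.
  denominator = (1)^2 + (0.002)^2 + (0.311)^2 + (-0.634)^2 = 1.498681.
  rho(2) = 0.309732 / 1.498681 = 0.2067.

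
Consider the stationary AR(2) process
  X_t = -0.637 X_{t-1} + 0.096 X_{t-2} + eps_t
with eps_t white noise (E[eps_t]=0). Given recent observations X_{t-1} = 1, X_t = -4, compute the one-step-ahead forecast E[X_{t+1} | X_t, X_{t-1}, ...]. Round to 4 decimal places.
E[X_{t+1} \mid \mathcal F_t] = 2.6440

For an AR(p) model X_t = c + sum_i phi_i X_{t-i} + eps_t, the
one-step-ahead conditional mean is
  E[X_{t+1} | X_t, ...] = c + sum_i phi_i X_{t+1-i}.
Substitute known values:
  E[X_{t+1} | ...] = (-0.637) * (-4) + (0.096) * (1)
                   = 2.6440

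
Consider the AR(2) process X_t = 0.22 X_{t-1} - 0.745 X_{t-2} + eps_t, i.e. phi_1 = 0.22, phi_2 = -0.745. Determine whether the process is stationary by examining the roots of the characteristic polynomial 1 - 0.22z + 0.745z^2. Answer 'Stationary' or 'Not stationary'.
\text{Stationary}

The AR(p) characteristic polynomial is P(z) = 1 - 0.22z + 0.745z^2.
Stationarity requires all roots to lie outside the unit circle, i.e. |z| > 1 for every root.
Set 1 + (-0.22) z + (0.745) z^2 = 0, i.e. a z^2 + b z + c = 0 with a = 0.745, b = -0.22, c = 1.
Discriminant D = b^2 - 4ac = (-0.22)^2 - 4*(0.745)*1 = 0.0484 - (2.98) = -2.9316.
D < 0, so the roots are the complex-conjugate pair z = (-b +/- i sqrt(-D)) / (2a) = 0.1477 +/- 1.1491i.
For a conjugate pair |z|^2 = z * conj(z) = (product of roots) = c/a = 1/(0.745) = 1.342282, so |z| = sqrt(1.342282) = 1.1586 for both roots.
Moduli of all roots: 1.1586, 1.1586.
All moduli strictly greater than 1? Yes.
Verdict: Stationary.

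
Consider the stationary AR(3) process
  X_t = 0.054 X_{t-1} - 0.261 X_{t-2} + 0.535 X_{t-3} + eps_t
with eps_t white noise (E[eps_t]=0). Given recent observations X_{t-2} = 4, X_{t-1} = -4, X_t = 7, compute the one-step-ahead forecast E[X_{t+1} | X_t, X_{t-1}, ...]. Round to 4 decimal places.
E[X_{t+1} \mid \mathcal F_t] = 3.5620

For an AR(p) model X_t = c + sum_i phi_i X_{t-i} + eps_t, the
one-step-ahead conditional mean is
  E[X_{t+1} | X_t, ...] = c + sum_i phi_i X_{t+1-i}.
Substitute known values:
  E[X_{t+1} | ...] = (0.054) * (7) + (-0.261) * (-4) + (0.535) * (4)
                   = 3.5620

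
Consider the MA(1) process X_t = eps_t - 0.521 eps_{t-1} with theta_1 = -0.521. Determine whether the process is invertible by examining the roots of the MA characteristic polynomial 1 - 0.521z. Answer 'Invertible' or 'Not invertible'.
\text{Invertible}

The MA(q) characteristic polynomial is P(z) = 1 - 0.521z.
Invertibility requires all roots to lie outside the unit circle, i.e. |z| > 1 for every root.
This is linear in z: 1 + (-0.521) z = 0  =>  z = -1/(-0.521) = 1.919386,  |z| = 1.919386.
Moduli of all roots: 1.9194.
All moduli strictly greater than 1? Yes.
Verdict: Invertible.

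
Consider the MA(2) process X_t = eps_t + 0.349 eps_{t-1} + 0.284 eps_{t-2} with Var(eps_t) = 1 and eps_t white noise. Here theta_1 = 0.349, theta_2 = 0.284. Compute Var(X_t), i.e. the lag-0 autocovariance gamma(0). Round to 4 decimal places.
\gamma(0) = 1.2025

For an MA(q) process X_t = eps_t + sum_i theta_i eps_{t-i} with
Var(eps_t) = sigma^2, the variance is
  gamma(0) = sigma^2 * (1 + sum_i theta_i^2).
  sum_i theta_i^2 = (0.349)^2 + (0.284)^2 = 0.121801 + 0.080656 = 0.202457.
  gamma(0) = 1 * (1 + 0.202457) = 1 * 1.202457 = 1.202457, which rounds to 1.2025.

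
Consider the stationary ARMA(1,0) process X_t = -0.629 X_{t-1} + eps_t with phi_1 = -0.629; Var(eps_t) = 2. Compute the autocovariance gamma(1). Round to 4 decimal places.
\gamma(1) = -2.0815

Multiply the model equation by X_{t-k} and take expectations. With theta_0 = psi_0 = 1 and psi_j the MA(infinity) weights, this gives
  gamma(k) - sum_i phi_i gamma(k-i) = c_k,
  c_k = sigma^2 * sum_{j=k..q} theta_j psi_{j-k}   (c_k = 0 for k > q),
using gamma(-m) = gamma(m).
Pure AR (q = 0): c_0 = sigma^2 = 2, c_k = 0 for k >= 1.
Equations for k = 0 and k = 1 (AR order 1):
  gamma(0) = phi_1 gamma(1) + c_0
  gamma(1) = phi_1 gamma(0) + c_1
Substituting the second into the first: gamma(0) (1 - phi_1^2) = c_0 + phi_1 c_1, so
  gamma(0) = c_0 / (1 - phi_1^2) = 2 / (1 - (-0.629)^2) = 2 / 0.604359 = 3.309291.
  gamma(1) = phi_1 gamma(0) = (-0.629)(3.309291) = -2.081544.
Therefore gamma(1) = -2.0815 (to 4 decimal places).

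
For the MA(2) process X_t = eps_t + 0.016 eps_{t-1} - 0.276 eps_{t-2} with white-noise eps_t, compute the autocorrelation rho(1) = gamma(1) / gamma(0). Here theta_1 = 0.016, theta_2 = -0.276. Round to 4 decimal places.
\rho(1) = 0.0108

For an MA(q) process with theta_0 = 1, the autocovariance is
  gamma(k) = sigma^2 * sum_{i=0..q-k} theta_i * theta_{i+k},
and rho(k) = gamma(k) / gamma(0). Sigma^2 cancels.
  numerator   = (1)*(0.016) + (0.016)*(-0.276) = 0.011584.
  denominator = (1)^2 + (0.016)^2 + (-0.276)^2 = 1.076432.
  rho(1) = 0.011584 / 1.076432 = 0.0108.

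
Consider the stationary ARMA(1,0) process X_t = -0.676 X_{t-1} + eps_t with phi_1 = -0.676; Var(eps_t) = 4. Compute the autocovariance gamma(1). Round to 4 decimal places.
\gamma(1) = -4.9795

Multiply the model equation by X_{t-k} and take expectations. With theta_0 = psi_0 = 1 and psi_j the MA(infinity) weights, this gives
  gamma(k) - sum_i phi_i gamma(k-i) = c_k,
  c_k = sigma^2 * sum_{j=k..q} theta_j psi_{j-k}   (c_k = 0 for k > q),
using gamma(-m) = gamma(m).
Pure AR (q = 0): c_0 = sigma^2 = 4, c_k = 0 for k >= 1.
Equations for k = 0 and k = 1 (AR order 1):
  gamma(0) = phi_1 gamma(1) + c_0
  gamma(1) = phi_1 gamma(0) + c_1
Substituting the second into the first: gamma(0) (1 - phi_1^2) = c_0 + phi_1 c_1, so
  gamma(0) = c_0 / (1 - phi_1^2) = 4 / (1 - (-0.676)^2) = 4 / 0.543024 = 7.366157.
  gamma(1) = phi_1 gamma(0) = (-0.676)(7.366157) = -4.979522.
Therefore gamma(1) = -4.9795 (to 4 decimal places).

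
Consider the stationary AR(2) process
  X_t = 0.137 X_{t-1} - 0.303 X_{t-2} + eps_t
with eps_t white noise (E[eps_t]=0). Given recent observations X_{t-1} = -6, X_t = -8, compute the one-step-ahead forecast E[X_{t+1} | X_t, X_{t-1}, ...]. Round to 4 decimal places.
E[X_{t+1} \mid \mathcal F_t] = 0.7220

For an AR(p) model X_t = c + sum_i phi_i X_{t-i} + eps_t, the
one-step-ahead conditional mean is
  E[X_{t+1} | X_t, ...] = c + sum_i phi_i X_{t+1-i}.
Substitute known values:
  E[X_{t+1} | ...] = (0.137) * (-8) + (-0.303) * (-6)
                   = 0.7220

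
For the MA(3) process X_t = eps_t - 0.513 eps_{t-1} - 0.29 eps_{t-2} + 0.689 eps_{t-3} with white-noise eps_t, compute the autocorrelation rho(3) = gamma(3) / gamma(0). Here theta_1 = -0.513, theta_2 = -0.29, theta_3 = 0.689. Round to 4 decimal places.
\rho(3) = 0.3782

For an MA(q) process with theta_0 = 1, the autocovariance is
  gamma(k) = sigma^2 * sum_{i=0..q-k} theta_i * theta_{i+k},
and rho(k) = gamma(k) / gamma(0). Sigma^2 cancels.
  numerator   = (1)*(0.689) = 0.689.
  denominator = (1)^2 + (-0.513)^2 + (-0.29)^2 + (0.689)^2 = 1.82199.
  rho(3) = 0.689 / 1.82199 = 0.3782.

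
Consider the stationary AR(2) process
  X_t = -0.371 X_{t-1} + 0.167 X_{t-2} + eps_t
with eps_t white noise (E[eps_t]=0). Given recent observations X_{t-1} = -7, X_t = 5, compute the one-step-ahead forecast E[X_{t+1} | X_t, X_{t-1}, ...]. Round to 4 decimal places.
E[X_{t+1} \mid \mathcal F_t] = -3.0240

For an AR(p) model X_t = c + sum_i phi_i X_{t-i} + eps_t, the
one-step-ahead conditional mean is
  E[X_{t+1} | X_t, ...] = c + sum_i phi_i X_{t+1-i}.
Substitute known values:
  E[X_{t+1} | ...] = (-0.371) * (5) + (0.167) * (-7)
                   = -3.0240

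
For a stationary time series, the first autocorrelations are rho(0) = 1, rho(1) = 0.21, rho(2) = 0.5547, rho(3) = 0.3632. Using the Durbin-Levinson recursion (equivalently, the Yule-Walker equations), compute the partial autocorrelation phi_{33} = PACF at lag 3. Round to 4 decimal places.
\phi_{33} = 0.2880

The PACF at lag k is phi_{kk}, the last component of the solution
to the Yule-Walker system G_k phi = r_k where
  (G_k)_{ij} = rho(|i - j|), (r_k)_i = rho(i), i,j = 1..k.
Equivalently, Durbin-Levinson gives phi_{kk} iteratively:
  phi_{11} = rho(1)
  phi_{kk} = [rho(k) - sum_{j=1..k-1} phi_{k-1,j} rho(k-j)]
            / [1 - sum_{j=1..k-1} phi_{k-1,j} rho(j)],
  phi_{k,j} = phi_{k-1,j} - phi_{kk} phi_{k-1,k-j},  j = 1..k-1.
Step k = 1:
  phi_11 = rho(1) = 0.21.
Step k = 2:
  phi_22 = [rho(2) - phi_11 rho(1)] / [1 - phi_11 rho(1)] = [0.5547 - (0.21)(0.21)] / [1 - (0.21)(0.21)]
         = 0.5106 / 0.9559 = 0.534156.
  Update: phi_21 = phi_11 - phi_22 phi_11 = 0.21 - (0.534156)(0.21) = 0.097827.
Step k = 3:
  phi_33 = [rho(3) - phi_21 rho(2) - phi_22 rho(1)] / [1 - phi_21 rho(1) - phi_22 rho(2)]
    numerator   = 0.3632 - (0.097827)(0.5547) - (0.534156)(0.21) = 0.19676244
    denominator = 1 - (0.097827)(0.21) - (0.534156)(0.5547) = 0.6831598
  phi_33 = 0.19676244 / 0.6831598 = 0.288.
Therefore phi_{33} = 0.2880.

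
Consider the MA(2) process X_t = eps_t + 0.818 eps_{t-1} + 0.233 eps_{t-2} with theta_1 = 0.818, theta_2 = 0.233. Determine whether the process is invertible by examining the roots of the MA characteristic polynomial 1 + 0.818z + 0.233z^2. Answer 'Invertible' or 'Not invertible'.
\text{Invertible}

The MA(q) characteristic polynomial is P(z) = 1 + 0.818z + 0.233z^2.
Invertibility requires all roots to lie outside the unit circle, i.e. |z| > 1 for every root.
Set 1 + (0.818) z + (0.233) z^2 = 0, i.e. a z^2 + b z + c = 0 with a = 0.233, b = 0.818, c = 1.
Discriminant D = b^2 - 4ac = (0.818)^2 - 4*(0.233)*1 = 0.669124 - (0.932) = -0.262876.
D < 0, so the roots are the complex-conjugate pair z = (-b +/- i sqrt(-D)) / (2a) = -1.7554 +/- 1.1002i.
For a conjugate pair |z|^2 = z * conj(z) = (product of roots) = c/a = 1/(0.233) = 4.291845, so |z| = sqrt(4.291845) = 2.0717 for both roots.
Moduli of all roots: 2.0717, 2.0717.
All moduli strictly greater than 1? Yes.
Verdict: Invertible.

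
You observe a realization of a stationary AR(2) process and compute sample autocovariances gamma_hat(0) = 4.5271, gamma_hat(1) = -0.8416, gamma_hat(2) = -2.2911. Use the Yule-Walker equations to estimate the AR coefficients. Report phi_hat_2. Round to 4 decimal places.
\hat\phi_{2} = -0.5600

The Yule-Walker equations for an AR(p) process read, in matrix form,
  Gamma_p phi = r_p,   with   (Gamma_p)_{ij} = gamma(|i - j|),
                       (r_p)_i = gamma(i),   i,j = 1..p.
Substitute the sample gammas (Toeplitz matrix and right-hand side of size 2):
  Gamma_p = [[4.5271, -0.8416], [-0.8416, 4.5271]]
  r_p     = [-0.8416, -2.2911]
Written out:
  4.5271 phi_1 - 0.8416 phi_2 = -0.8416
  -0.8416 phi_1 + 4.5271 phi_2 = -2.2911
Solve by Cramer's rule:
  det = gamma(0)^2 - gamma(1)^2 = (4.5271)^2 - (-0.8416)^2 = 20.49463441 - 0.70829056 = 19.78634385
  phi_hat_1 = [gamma(1) gamma(0) - gamma(1) gamma(2)] / det = [(-0.8416)(4.5271) - (-0.8416)(-2.2911)] / 19.78634385 = -5.73819712 / 19.78634385 = -0.29
  phi_hat_2 = [gamma(0) gamma(2) - gamma(1)^2] / det = [(4.5271)(-2.2911) - (-0.8416)^2] / 19.78634385 = -11.08032937 / 19.78634385 = -0.56
So phi_hat = [-0.2900, -0.5600].
Therefore phi_hat_2 = -0.5600.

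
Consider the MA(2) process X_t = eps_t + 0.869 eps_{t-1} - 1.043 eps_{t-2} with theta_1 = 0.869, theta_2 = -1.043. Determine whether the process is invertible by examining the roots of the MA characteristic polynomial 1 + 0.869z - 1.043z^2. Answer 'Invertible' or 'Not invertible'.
\text{Not invertible}

The MA(q) characteristic polynomial is P(z) = 1 + 0.869z - 1.043z^2.
Invertibility requires all roots to lie outside the unit circle, i.e. |z| > 1 for every root.
Set 1 + (0.869) z + (-1.043) z^2 = 0, i.e. a z^2 + b z + c = 0 with a = -1.043, b = 0.869, c = 1.
Discriminant D = b^2 - 4ac = (0.869)^2 - 4*(-1.043)*1 = 0.755161 - (-4.172) = 4.927161.
D >= 0, so the roots are real: z = (-b +/- sqrt(D)) / (2a) = (-0.869 +/- 2.219721) / (-2.086).
  z_1 = (-0.869 + 2.219721) / (-2.086) = -0.6475,   |z_1| = 0.6475.
  z_2 = (-0.869 - 2.219721) / (-2.086) = 1.4807,   |z_2| = 1.4807.
Moduli of all roots: 0.6475, 1.4807.
All moduli strictly greater than 1? No.
Verdict: Not invertible.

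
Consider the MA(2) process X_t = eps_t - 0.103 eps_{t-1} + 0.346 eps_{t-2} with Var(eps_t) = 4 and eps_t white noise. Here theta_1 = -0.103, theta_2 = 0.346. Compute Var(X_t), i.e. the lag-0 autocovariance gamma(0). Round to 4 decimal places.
\gamma(0) = 4.5213

For an MA(q) process X_t = eps_t + sum_i theta_i eps_{t-i} with
Var(eps_t) = sigma^2, the variance is
  gamma(0) = sigma^2 * (1 + sum_i theta_i^2).
  sum_i theta_i^2 = (-0.103)^2 + (0.346)^2 = 0.010609 + 0.119716 = 0.130325.
  gamma(0) = 4 * (1 + 0.130325) = 4 * 1.130325 = 4.5213.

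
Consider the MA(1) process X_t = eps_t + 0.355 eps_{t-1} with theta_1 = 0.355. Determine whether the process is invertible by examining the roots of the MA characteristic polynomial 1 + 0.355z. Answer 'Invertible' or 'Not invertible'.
\text{Invertible}

The MA(q) characteristic polynomial is P(z) = 1 + 0.355z.
Invertibility requires all roots to lie outside the unit circle, i.e. |z| > 1 for every root.
This is linear in z: 1 + (0.355) z = 0  =>  z = -1/(0.355) = -2.816901,  |z| = 2.816901.
Moduli of all roots: 2.8169.
All moduli strictly greater than 1? Yes.
Verdict: Invertible.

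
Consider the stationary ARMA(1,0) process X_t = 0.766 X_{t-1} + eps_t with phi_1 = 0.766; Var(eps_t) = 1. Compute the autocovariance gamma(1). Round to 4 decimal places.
\gamma(1) = 1.8536

Multiply the model equation by X_{t-k} and take expectations. With theta_0 = psi_0 = 1 and psi_j the MA(infinity) weights, this gives
  gamma(k) - sum_i phi_i gamma(k-i) = c_k,
  c_k = sigma^2 * sum_{j=k..q} theta_j psi_{j-k}   (c_k = 0 for k > q),
using gamma(-m) = gamma(m).
Pure AR (q = 0): c_0 = sigma^2 = 1, c_k = 0 for k >= 1.
Equations for k = 0 and k = 1 (AR order 1):
  gamma(0) = phi_1 gamma(1) + c_0
  gamma(1) = phi_1 gamma(0) + c_1
Substituting the second into the first: gamma(0) (1 - phi_1^2) = c_0 + phi_1 c_1, so
  gamma(0) = c_0 / (1 - phi_1^2) = 1 / (1 - (0.766)^2) = 1 / 0.413244 = 2.419878.
  gamma(1) = phi_1 gamma(0) = (0.766)(2.419878) = 1.853626.
Therefore gamma(1) = 1.8536 (to 4 decimal places).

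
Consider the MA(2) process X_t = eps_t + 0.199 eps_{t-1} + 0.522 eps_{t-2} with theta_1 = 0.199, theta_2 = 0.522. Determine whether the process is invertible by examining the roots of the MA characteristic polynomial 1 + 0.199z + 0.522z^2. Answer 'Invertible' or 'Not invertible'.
\text{Invertible}

The MA(q) characteristic polynomial is P(z) = 1 + 0.199z + 0.522z^2.
Invertibility requires all roots to lie outside the unit circle, i.e. |z| > 1 for every root.
Set 1 + (0.199) z + (0.522) z^2 = 0, i.e. a z^2 + b z + c = 0 with a = 0.522, b = 0.199, c = 1.
Discriminant D = b^2 - 4ac = (0.199)^2 - 4*(0.522)*1 = 0.039601 - (2.088) = -2.048399.
D < 0, so the roots are the complex-conjugate pair z = (-b +/- i sqrt(-D)) / (2a) = -0.1906 +/- 1.3709i.
For a conjugate pair |z|^2 = z * conj(z) = (product of roots) = c/a = 1/(0.522) = 1.915709, so |z| = sqrt(1.915709) = 1.3841 for both roots.
Moduli of all roots: 1.3841, 1.3841.
All moduli strictly greater than 1? Yes.
Verdict: Invertible.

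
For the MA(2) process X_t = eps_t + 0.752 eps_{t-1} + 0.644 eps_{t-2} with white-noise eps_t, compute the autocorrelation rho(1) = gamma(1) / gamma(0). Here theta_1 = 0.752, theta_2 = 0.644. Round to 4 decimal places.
\rho(1) = 0.6243

For an MA(q) process with theta_0 = 1, the autocovariance is
  gamma(k) = sigma^2 * sum_{i=0..q-k} theta_i * theta_{i+k},
and rho(k) = gamma(k) / gamma(0). Sigma^2 cancels.
  numerator   = (1)*(0.752) + (0.752)*(0.644) = 1.236288.
  denominator = (1)^2 + (0.752)^2 + (0.644)^2 = 1.98024.
  rho(1) = 1.236288 / 1.98024 = 0.6243.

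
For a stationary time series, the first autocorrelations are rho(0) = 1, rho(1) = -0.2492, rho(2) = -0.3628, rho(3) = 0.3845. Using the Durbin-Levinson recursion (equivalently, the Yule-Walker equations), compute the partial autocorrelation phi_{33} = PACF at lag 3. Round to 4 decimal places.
\phi_{33} = 0.1881

The PACF at lag k is phi_{kk}, the last component of the solution
to the Yule-Walker system G_k phi = r_k where
  (G_k)_{ij} = rho(|i - j|), (r_k)_i = rho(i), i,j = 1..k.
Equivalently, Durbin-Levinson gives phi_{kk} iteratively:
  phi_{11} = rho(1)
  phi_{kk} = [rho(k) - sum_{j=1..k-1} phi_{k-1,j} rho(k-j)]
            / [1 - sum_{j=1..k-1} phi_{k-1,j} rho(j)],
  phi_{k,j} = phi_{k-1,j} - phi_{kk} phi_{k-1,k-j},  j = 1..k-1.
Step k = 1:
  phi_11 = rho(1) = -0.2492.
Step k = 2:
  phi_22 = [rho(2) - phi_11 rho(1)] / [1 - phi_11 rho(1)] = [-0.3628 - (-0.2492)(-0.2492)] / [1 - (-0.2492)(-0.2492)]
         = -0.42490064 / 0.93789936 = -0.453034.
  Update: phi_21 = phi_11 - phi_22 phi_11 = -0.2492 - (-0.453034)(-0.2492) = -0.362096.
Step k = 3:
  phi_33 = [rho(3) - phi_21 rho(2) - phi_22 rho(1)] / [1 - phi_21 rho(1) - phi_22 rho(2)]
    numerator   = 0.3845 - (-0.362096)(-0.3628) - (-0.453034)(-0.2492) = 0.14023535
    denominator = 1 - (-0.362096)(-0.2492) - (-0.453034)(-0.3628) = 0.74540477
  phi_33 = 0.14023535 / 0.74540477 = 0.1881.
Therefore phi_{33} = 0.1881.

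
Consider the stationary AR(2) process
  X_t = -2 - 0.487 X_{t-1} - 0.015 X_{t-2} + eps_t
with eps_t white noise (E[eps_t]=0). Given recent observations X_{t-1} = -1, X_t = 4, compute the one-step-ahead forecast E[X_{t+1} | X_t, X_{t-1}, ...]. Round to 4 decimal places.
E[X_{t+1} \mid \mathcal F_t] = -3.9330

For an AR(p) model X_t = c + sum_i phi_i X_{t-i} + eps_t, the
one-step-ahead conditional mean is
  E[X_{t+1} | X_t, ...] = c + sum_i phi_i X_{t+1-i}.
Substitute known values:
  E[X_{t+1} | ...] = -2 + (-0.487) * (4) + (-0.015) * (-1)
                   = -3.9330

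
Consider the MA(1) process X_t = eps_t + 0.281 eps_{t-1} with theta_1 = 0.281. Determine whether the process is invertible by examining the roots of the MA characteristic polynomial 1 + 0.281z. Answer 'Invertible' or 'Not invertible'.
\text{Invertible}

The MA(q) characteristic polynomial is P(z) = 1 + 0.281z.
Invertibility requires all roots to lie outside the unit circle, i.e. |z| > 1 for every root.
This is linear in z: 1 + (0.281) z = 0  =>  z = -1/(0.281) = -3.558719,  |z| = 3.558719.
Moduli of all roots: 3.5587.
All moduli strictly greater than 1? Yes.
Verdict: Invertible.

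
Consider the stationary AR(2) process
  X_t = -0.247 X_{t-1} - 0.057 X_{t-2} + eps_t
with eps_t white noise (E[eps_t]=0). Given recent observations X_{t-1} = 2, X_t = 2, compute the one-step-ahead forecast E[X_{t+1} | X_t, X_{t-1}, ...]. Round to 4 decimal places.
E[X_{t+1} \mid \mathcal F_t] = -0.6080

For an AR(p) model X_t = c + sum_i phi_i X_{t-i} + eps_t, the
one-step-ahead conditional mean is
  E[X_{t+1} | X_t, ...] = c + sum_i phi_i X_{t+1-i}.
Substitute known values:
  E[X_{t+1} | ...] = (-0.247) * (2) + (-0.057) * (2)
                   = -0.6080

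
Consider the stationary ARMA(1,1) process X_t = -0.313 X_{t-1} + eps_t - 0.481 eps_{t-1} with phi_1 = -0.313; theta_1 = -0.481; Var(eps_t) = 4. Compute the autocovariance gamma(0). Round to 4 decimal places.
\gamma(0) = 6.7956

Multiply the model equation by X_{t-k} and take expectations. With theta_0 = psi_0 = 1 and psi_j the MA(infinity) weights, this gives
  gamma(k) - sum_i phi_i gamma(k-i) = c_k,
  c_k = sigma^2 * sum_{j=k..q} theta_j psi_{j-k}   (c_k = 0 for k > q),
using gamma(-m) = gamma(m).
psi-weights needed (psi_j = theta_j + sum_i phi_i psi_{j-i}):
  psi_1 = theta_1 + phi_1 = -0.481 + (-0.313) = -0.794
Right-hand sides:
  c_0 = sigma^2 (1 + theta_1 psi_1) = 4 * (1 + (-0.481)(-0.794)) = 4 * 1.381914 = 5.527656
  c_1 = sigma^2 theta_1 = 4 * (-0.481) = -1.924
  c_2 = 0
Equations for k = 0 and k = 1 (AR order 1):
  gamma(0) = phi_1 gamma(1) + c_0
  gamma(1) = phi_1 gamma(0) + c_1
Substituting the second into the first: gamma(0) (1 - phi_1^2) = c_0 + phi_1 c_1, so
  gamma(0) = (c_0 + phi_1 c_1) / (1 - phi_1^2) = (5.527656 + (-0.313)(-1.924)) / (1 - (-0.313)^2) = 6.129868 / 0.902031 = 6.795629.
Therefore gamma(0) = 6.7956 (to 4 decimal places).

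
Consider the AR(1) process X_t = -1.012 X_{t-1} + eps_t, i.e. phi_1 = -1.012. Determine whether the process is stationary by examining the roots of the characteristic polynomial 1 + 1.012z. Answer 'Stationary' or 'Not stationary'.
\text{Not stationary}

The AR(p) characteristic polynomial is P(z) = 1 + 1.012z.
Stationarity requires all roots to lie outside the unit circle, i.e. |z| > 1 for every root.
This is linear in z: 1 + (1.012) z = 0  =>  z = -1/(1.012) = -0.988142,  |z| = 0.988142.
Moduli of all roots: 0.9881.
All moduli strictly greater than 1? No.
Verdict: Not stationary.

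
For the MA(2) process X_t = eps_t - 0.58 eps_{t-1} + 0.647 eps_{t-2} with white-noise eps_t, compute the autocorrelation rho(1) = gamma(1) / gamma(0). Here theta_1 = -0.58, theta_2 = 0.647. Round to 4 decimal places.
\rho(1) = -0.5443

For an MA(q) process with theta_0 = 1, the autocovariance is
  gamma(k) = sigma^2 * sum_{i=0..q-k} theta_i * theta_{i+k},
and rho(k) = gamma(k) / gamma(0). Sigma^2 cancels.
  numerator   = (1)*(-0.58) + (-0.58)*(0.647) = -0.95526.
  denominator = (1)^2 + (-0.58)^2 + (0.647)^2 = 1.755009.
  rho(1) = -0.95526 / 1.755009 = -0.5443.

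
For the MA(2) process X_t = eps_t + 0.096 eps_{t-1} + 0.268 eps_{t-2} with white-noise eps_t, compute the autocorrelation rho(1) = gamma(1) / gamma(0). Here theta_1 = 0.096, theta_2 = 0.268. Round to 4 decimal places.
\rho(1) = 0.1126

For an MA(q) process with theta_0 = 1, the autocovariance is
  gamma(k) = sigma^2 * sum_{i=0..q-k} theta_i * theta_{i+k},
and rho(k) = gamma(k) / gamma(0). Sigma^2 cancels.
  numerator   = (1)*(0.096) + (0.096)*(0.268) = 0.121728.
  denominator = (1)^2 + (0.096)^2 + (0.268)^2 = 1.08104.
  rho(1) = 0.121728 / 1.08104 = 0.1126.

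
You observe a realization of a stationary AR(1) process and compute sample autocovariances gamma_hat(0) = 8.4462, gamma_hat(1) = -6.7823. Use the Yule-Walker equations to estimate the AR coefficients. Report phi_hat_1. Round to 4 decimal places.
\hat\phi_{1} = -0.8030

The Yule-Walker equations for an AR(p) process read, in matrix form,
  Gamma_p phi = r_p,   with   (Gamma_p)_{ij} = gamma(|i - j|),
                       (r_p)_i = gamma(i),   i,j = 1..p.
Substitute the sample gammas (Toeplitz matrix and right-hand side of size 1):
  Gamma_p = [[8.4462]]
  r_p     = [-6.7823]
With p = 1 this is the single equation gamma(0) phi_1 = gamma(1):
  phi_hat_1 = gamma(1) / gamma(0) = -6.7823 / 8.4462 = -0.8030.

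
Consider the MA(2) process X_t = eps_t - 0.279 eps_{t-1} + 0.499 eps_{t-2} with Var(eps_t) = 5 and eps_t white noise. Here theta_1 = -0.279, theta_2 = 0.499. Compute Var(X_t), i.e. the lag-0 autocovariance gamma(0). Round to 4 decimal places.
\gamma(0) = 6.6342

For an MA(q) process X_t = eps_t + sum_i theta_i eps_{t-i} with
Var(eps_t) = sigma^2, the variance is
  gamma(0) = sigma^2 * (1 + sum_i theta_i^2).
  sum_i theta_i^2 = (-0.279)^2 + (0.499)^2 = 0.077841 + 0.249001 = 0.326842.
  gamma(0) = 5 * (1 + 0.326842) = 5 * 1.326842 = 6.63421, which rounds to 6.6342.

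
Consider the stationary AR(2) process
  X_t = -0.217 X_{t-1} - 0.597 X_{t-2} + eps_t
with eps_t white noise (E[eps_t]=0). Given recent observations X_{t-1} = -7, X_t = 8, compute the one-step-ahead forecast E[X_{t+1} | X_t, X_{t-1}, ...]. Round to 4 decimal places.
E[X_{t+1} \mid \mathcal F_t] = 2.4430

For an AR(p) model X_t = c + sum_i phi_i X_{t-i} + eps_t, the
one-step-ahead conditional mean is
  E[X_{t+1} | X_t, ...] = c + sum_i phi_i X_{t+1-i}.
Substitute known values:
  E[X_{t+1} | ...] = (-0.217) * (8) + (-0.597) * (-7)
                   = 2.4430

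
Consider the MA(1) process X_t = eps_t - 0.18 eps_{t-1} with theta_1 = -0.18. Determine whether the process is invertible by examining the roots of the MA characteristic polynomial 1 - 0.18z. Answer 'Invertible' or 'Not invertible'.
\text{Invertible}

The MA(q) characteristic polynomial is P(z) = 1 - 0.18z.
Invertibility requires all roots to lie outside the unit circle, i.e. |z| > 1 for every root.
This is linear in z: 1 + (-0.18) z = 0  =>  z = -1/(-0.18) = 5.555556,  |z| = 5.555556.
Moduli of all roots: 5.5556.
All moduli strictly greater than 1? Yes.
Verdict: Invertible.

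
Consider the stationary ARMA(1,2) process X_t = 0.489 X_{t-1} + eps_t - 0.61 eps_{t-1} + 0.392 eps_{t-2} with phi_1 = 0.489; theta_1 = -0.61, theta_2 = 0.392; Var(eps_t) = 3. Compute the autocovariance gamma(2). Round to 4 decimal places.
\gamma(2) = 1.0439

Multiply the model equation by X_{t-k} and take expectations. With theta_0 = psi_0 = 1 and psi_j the MA(infinity) weights, this gives
  gamma(k) - sum_i phi_i gamma(k-i) = c_k,
  c_k = sigma^2 * sum_{j=k..q} theta_j psi_{j-k}   (c_k = 0 for k > q),
using gamma(-m) = gamma(m).
psi-weights needed (psi_j = theta_j + sum_i phi_i psi_{j-i}):
  psi_1 = theta_1 + phi_1 = -0.61 + (0.489) = -0.121
  psi_2 = theta_2 + phi_1 psi_1 = 0.392 + (0.489)(-0.121) = 0.332831
Right-hand sides:
  c_0 = sigma^2 (1 + theta_1 psi_1 + theta_2 psi_2) = 3 * (1 + (-0.61)(-0.121) + (0.392)(0.332831)) = 3 * 1.20428 = 3.612839
  c_1 = sigma^2 (theta_1 + theta_2 psi_1) = 3 * (-0.61 + (0.392)(-0.121)) = -1.972296
  c_2 = sigma^2 theta_2 = 3 * (0.392) = 1.176
Equations for k = 0 and k = 1 (AR order 1):
  gamma(0) = phi_1 gamma(1) + c_0
  gamma(1) = phi_1 gamma(0) + c_1
Substituting the second into the first: gamma(0) (1 - phi_1^2) = c_0 + phi_1 c_1, so
  gamma(0) = (c_0 + phi_1 c_1) / (1 - phi_1^2) = (3.612839 + (0.489)(-1.972296)) / (1 - (0.489)^2) = 2.648387 / 0.760879 = 3.480693.
  gamma(1) = phi_1 gamma(0) + c_1 = (0.489)(3.480693) + (-1.972296) = -0.270237.
For k = 2: gamma(2) = phi_1 gamma(1) + c_2
  = (0.489)(-0.270237) + (1.176) = 1.043854.
Therefore gamma(2) = 1.0439 (to 4 decimal places).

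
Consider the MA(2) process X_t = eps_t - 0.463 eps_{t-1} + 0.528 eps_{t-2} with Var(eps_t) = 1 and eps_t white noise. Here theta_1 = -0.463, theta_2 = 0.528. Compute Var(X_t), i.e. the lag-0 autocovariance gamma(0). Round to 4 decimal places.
\gamma(0) = 1.4932

For an MA(q) process X_t = eps_t + sum_i theta_i eps_{t-i} with
Var(eps_t) = sigma^2, the variance is
  gamma(0) = sigma^2 * (1 + sum_i theta_i^2).
  sum_i theta_i^2 = (-0.463)^2 + (0.528)^2 = 0.214369 + 0.278784 = 0.493153.
  gamma(0) = 1 * (1 + 0.493153) = 1 * 1.493153 = 1.493153, which rounds to 1.4932.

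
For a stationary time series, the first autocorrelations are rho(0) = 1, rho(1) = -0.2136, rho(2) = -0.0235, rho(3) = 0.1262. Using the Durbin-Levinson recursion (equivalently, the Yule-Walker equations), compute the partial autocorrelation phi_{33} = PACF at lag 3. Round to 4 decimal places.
\phi_{33} = 0.1110

The PACF at lag k is phi_{kk}, the last component of the solution
to the Yule-Walker system G_k phi = r_k where
  (G_k)_{ij} = rho(|i - j|), (r_k)_i = rho(i), i,j = 1..k.
Equivalently, Durbin-Levinson gives phi_{kk} iteratively:
  phi_{11} = rho(1)
  phi_{kk} = [rho(k) - sum_{j=1..k-1} phi_{k-1,j} rho(k-j)]
            / [1 - sum_{j=1..k-1} phi_{k-1,j} rho(j)],
  phi_{k,j} = phi_{k-1,j} - phi_{kk} phi_{k-1,k-j},  j = 1..k-1.
Step k = 1:
  phi_11 = rho(1) = -0.2136.
Step k = 2:
  phi_22 = [rho(2) - phi_11 rho(1)] / [1 - phi_11 rho(1)] = [-0.0235 - (-0.2136)(-0.2136)] / [1 - (-0.2136)(-0.2136)]
         = -0.06912496 / 0.95437504 = -0.07243.
  Update: phi_21 = phi_11 - phi_22 phi_11 = -0.2136 - (-0.07243)(-0.2136) = -0.229071.
Step k = 3:
  phi_33 = [rho(3) - phi_21 rho(2) - phi_22 rho(1)] / [1 - phi_21 rho(1) - phi_22 rho(2)]
    numerator   = 0.1262 - (-0.229071)(-0.0235) - (-0.07243)(-0.2136) = 0.10534588
    denominator = 1 - (-0.229071)(-0.2136) - (-0.07243)(-0.0235) = 0.94936835
  phi_33 = 0.10534588 / 0.94936835 = 0.111.
Therefore phi_{33} = 0.1110.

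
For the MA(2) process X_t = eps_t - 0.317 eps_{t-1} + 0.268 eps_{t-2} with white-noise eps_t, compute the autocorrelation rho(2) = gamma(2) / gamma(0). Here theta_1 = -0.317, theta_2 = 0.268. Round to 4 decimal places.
\rho(2) = 0.2286

For an MA(q) process with theta_0 = 1, the autocovariance is
  gamma(k) = sigma^2 * sum_{i=0..q-k} theta_i * theta_{i+k},
and rho(k) = gamma(k) / gamma(0). Sigma^2 cancels.
  numerator   = (1)*(0.268) = 0.268.
  denominator = (1)^2 + (-0.317)^2 + (0.268)^2 = 1.172313.
  rho(2) = 0.268 / 1.172313 = 0.2286.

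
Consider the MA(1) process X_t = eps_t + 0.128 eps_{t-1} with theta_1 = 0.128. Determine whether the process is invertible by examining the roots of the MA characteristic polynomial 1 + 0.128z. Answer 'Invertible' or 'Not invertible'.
\text{Invertible}

The MA(q) characteristic polynomial is P(z) = 1 + 0.128z.
Invertibility requires all roots to lie outside the unit circle, i.e. |z| > 1 for every root.
This is linear in z: 1 + (0.128) z = 0  =>  z = -1/(0.128) = -7.8125,  |z| = 7.8125.
Moduli of all roots: 7.8125.
All moduli strictly greater than 1? Yes.
Verdict: Invertible.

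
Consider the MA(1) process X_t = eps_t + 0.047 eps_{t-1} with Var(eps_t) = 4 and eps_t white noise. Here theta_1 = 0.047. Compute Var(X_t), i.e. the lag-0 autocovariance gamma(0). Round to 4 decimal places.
\gamma(0) = 4.0088

For an MA(q) process X_t = eps_t + sum_i theta_i eps_{t-i} with
Var(eps_t) = sigma^2, the variance is
  gamma(0) = sigma^2 * (1 + sum_i theta_i^2).
  sum_i theta_i^2 = (0.047)^2 = 0.002209.
  gamma(0) = 4 * (1 + 0.002209) = 4 * 1.002209 = 4.008836, which rounds to 4.0088.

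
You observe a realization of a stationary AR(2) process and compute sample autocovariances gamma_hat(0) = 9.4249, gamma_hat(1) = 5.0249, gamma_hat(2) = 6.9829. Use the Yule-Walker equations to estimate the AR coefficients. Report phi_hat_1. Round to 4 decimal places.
\hat\phi_{1} = 0.1930

The Yule-Walker equations for an AR(p) process read, in matrix form,
  Gamma_p phi = r_p,   with   (Gamma_p)_{ij} = gamma(|i - j|),
                       (r_p)_i = gamma(i),   i,j = 1..p.
Substitute the sample gammas (Toeplitz matrix and right-hand side of size 2):
  Gamma_p = [[9.4249, 5.0249], [5.0249, 9.4249]]
  r_p     = [5.0249, 6.9829]
Written out:
  9.4249 phi_1 + 5.0249 phi_2 = 5.0249
  5.0249 phi_1 + 9.4249 phi_2 = 6.9829
Solve by Cramer's rule:
  det = gamma(0)^2 - gamma(1)^2 = (9.4249)^2 - (5.0249)^2 = 88.82874001 - 25.24962001 = 63.57912
  phi_hat_1 = [gamma(1) gamma(0) - gamma(1) gamma(2)] / det = [(5.0249)(9.4249) - (5.0249)(6.9829)] / 63.57912 = 12.2708058 / 63.57912 = 0.193
  phi_hat_2 = [gamma(0) gamma(2) - gamma(1)^2] / det = [(9.4249)(6.9829) - (5.0249)^2] / 63.57912 = 40.5635142 / 63.57912 = 0.638
So phi_hat = [0.1930, 0.6380].
Therefore phi_hat_1 = 0.1930.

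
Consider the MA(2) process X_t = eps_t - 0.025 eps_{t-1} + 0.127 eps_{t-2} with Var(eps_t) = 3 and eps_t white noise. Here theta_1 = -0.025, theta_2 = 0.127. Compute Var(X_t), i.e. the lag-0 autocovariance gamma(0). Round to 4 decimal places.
\gamma(0) = 3.0503

For an MA(q) process X_t = eps_t + sum_i theta_i eps_{t-i} with
Var(eps_t) = sigma^2, the variance is
  gamma(0) = sigma^2 * (1 + sum_i theta_i^2).
  sum_i theta_i^2 = (-0.025)^2 + (0.127)^2 = 0.000625 + 0.016129 = 0.016754.
  gamma(0) = 3 * (1 + 0.016754) = 3 * 1.016754 = 3.050262, which rounds to 3.0503.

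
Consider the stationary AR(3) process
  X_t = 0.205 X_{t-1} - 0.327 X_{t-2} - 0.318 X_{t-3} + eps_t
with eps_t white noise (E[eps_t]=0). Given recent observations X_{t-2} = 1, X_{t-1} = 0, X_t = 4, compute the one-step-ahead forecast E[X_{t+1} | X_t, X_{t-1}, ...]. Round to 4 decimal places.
E[X_{t+1} \mid \mathcal F_t] = 0.5020

For an AR(p) model X_t = c + sum_i phi_i X_{t-i} + eps_t, the
one-step-ahead conditional mean is
  E[X_{t+1} | X_t, ...] = c + sum_i phi_i X_{t+1-i}.
Substitute known values:
  E[X_{t+1} | ...] = (0.205) * (4) + (-0.327) * (0) + (-0.318) * (1)
                   = 0.5020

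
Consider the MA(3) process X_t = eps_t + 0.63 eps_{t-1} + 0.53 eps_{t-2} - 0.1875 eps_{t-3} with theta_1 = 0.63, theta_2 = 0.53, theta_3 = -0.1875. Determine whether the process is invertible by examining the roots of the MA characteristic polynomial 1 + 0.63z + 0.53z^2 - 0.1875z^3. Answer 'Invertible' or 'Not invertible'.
\text{Invertible}

The MA(q) characteristic polynomial is P(z) = 1 + 0.63z + 0.53z^2 - 0.1875z^3.
Invertibility requires all roots to lie outside the unit circle, i.e. |z| > 1 for every root.
Degree 3: look for a simple real root z0 first, then factor out (1 - z/z0) and solve the remaining quadratic.
Testing z0 = 4: P(4) = 1 + (0.63)(4) + (0.53)(4)^2 + (-0.1875)(4)^3
  = 1 + (2.52) + (8.48) + (-12) = 0.  So z_0 = 4 is a root, |z_0| = 4.
Divide out the factor (1 - 0.25 z) = (1 - z/z0) (since 1/z0 = 0.25):
  P(z) = (1 - 0.25 z)(1 + (0.88) z + (0.75) z^2)
  [check: z-coef 0.88 - (0.25) = 0.63; z^2-coef 0.75 - (0.25)(0.88) = 0.53; z^3-coef -(0.25)(0.75) = -0.1875.]
Remaining roots from the quadratic factor 1 + (0.88) z + (0.75) z^2:
  Set 1 + (0.88) z + (0.75) z^2 = 0, i.e. a z^2 + b z + c = 0 with a = 0.75, b = 0.88, c = 1.
  Discriminant D = b^2 - 4ac = (0.88)^2 - 4*(0.75)*1 = 0.7744 - (3) = -2.2256.
  D < 0, so the roots are the complex-conjugate pair z = (-b +/- i sqrt(-D)) / (2a) = -0.5867 +/- 0.9946i.
  For a conjugate pair |z|^2 = z * conj(z) = (product of roots) = c/a = 1/(0.75) = 1.333333, so |z| = sqrt(1.333333) = 1.1547 for both roots.
Moduli of all roots: 4.0000, 1.1547, 1.1547.
All moduli strictly greater than 1? Yes.
Verdict: Invertible.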